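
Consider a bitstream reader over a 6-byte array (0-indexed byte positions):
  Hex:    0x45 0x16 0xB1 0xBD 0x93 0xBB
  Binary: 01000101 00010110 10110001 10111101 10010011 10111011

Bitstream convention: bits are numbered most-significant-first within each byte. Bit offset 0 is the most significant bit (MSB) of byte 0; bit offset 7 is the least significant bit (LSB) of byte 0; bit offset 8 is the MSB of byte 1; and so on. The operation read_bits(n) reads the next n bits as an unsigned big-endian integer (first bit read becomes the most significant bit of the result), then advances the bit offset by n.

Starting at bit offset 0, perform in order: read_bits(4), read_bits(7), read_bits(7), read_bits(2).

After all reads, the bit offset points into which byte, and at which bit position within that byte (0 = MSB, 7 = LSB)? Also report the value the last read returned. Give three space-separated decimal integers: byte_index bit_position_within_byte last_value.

Answer: 2 4 3

Derivation:
Read 1: bits[0:4] width=4 -> value=4 (bin 0100); offset now 4 = byte 0 bit 4; 44 bits remain
Read 2: bits[4:11] width=7 -> value=40 (bin 0101000); offset now 11 = byte 1 bit 3; 37 bits remain
Read 3: bits[11:18] width=7 -> value=90 (bin 1011010); offset now 18 = byte 2 bit 2; 30 bits remain
Read 4: bits[18:20] width=2 -> value=3 (bin 11); offset now 20 = byte 2 bit 4; 28 bits remain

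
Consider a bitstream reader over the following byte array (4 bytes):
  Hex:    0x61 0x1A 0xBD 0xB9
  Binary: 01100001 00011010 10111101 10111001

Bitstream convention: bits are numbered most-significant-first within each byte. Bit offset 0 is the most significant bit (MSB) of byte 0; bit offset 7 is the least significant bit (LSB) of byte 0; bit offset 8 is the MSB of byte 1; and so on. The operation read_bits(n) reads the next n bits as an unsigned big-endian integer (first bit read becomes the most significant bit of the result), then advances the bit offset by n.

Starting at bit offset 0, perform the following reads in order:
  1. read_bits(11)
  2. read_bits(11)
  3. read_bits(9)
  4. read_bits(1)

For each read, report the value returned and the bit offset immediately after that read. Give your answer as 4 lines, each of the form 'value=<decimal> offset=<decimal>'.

Answer: value=776 offset=11
value=1711 offset=22
value=220 offset=31
value=1 offset=32

Derivation:
Read 1: bits[0:11] width=11 -> value=776 (bin 01100001000); offset now 11 = byte 1 bit 3; 21 bits remain
Read 2: bits[11:22] width=11 -> value=1711 (bin 11010101111); offset now 22 = byte 2 bit 6; 10 bits remain
Read 3: bits[22:31] width=9 -> value=220 (bin 011011100); offset now 31 = byte 3 bit 7; 1 bits remain
Read 4: bits[31:32] width=1 -> value=1 (bin 1); offset now 32 = byte 4 bit 0; 0 bits remain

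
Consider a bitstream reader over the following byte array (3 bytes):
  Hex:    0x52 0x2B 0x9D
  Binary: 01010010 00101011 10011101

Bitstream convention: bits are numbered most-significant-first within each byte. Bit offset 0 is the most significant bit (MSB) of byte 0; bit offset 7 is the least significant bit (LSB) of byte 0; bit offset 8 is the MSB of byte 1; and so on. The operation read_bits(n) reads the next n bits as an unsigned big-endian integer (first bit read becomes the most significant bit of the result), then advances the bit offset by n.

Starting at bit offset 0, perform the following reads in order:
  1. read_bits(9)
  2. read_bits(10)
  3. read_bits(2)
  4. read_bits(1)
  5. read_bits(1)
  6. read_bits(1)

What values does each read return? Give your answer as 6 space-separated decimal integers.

Read 1: bits[0:9] width=9 -> value=164 (bin 010100100); offset now 9 = byte 1 bit 1; 15 bits remain
Read 2: bits[9:19] width=10 -> value=348 (bin 0101011100); offset now 19 = byte 2 bit 3; 5 bits remain
Read 3: bits[19:21] width=2 -> value=3 (bin 11); offset now 21 = byte 2 bit 5; 3 bits remain
Read 4: bits[21:22] width=1 -> value=1 (bin 1); offset now 22 = byte 2 bit 6; 2 bits remain
Read 5: bits[22:23] width=1 -> value=0 (bin 0); offset now 23 = byte 2 bit 7; 1 bits remain
Read 6: bits[23:24] width=1 -> value=1 (bin 1); offset now 24 = byte 3 bit 0; 0 bits remain

Answer: 164 348 3 1 0 1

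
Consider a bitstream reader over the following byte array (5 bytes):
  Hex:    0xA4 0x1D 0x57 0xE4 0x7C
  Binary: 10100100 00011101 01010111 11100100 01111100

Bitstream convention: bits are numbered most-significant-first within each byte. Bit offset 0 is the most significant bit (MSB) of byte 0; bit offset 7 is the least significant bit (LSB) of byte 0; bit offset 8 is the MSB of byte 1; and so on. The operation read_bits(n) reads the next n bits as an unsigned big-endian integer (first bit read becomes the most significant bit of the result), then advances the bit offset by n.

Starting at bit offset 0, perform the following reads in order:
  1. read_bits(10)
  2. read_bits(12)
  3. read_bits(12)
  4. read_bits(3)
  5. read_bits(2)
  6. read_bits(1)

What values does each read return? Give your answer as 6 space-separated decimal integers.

Answer: 656 1877 3985 7 2 0

Derivation:
Read 1: bits[0:10] width=10 -> value=656 (bin 1010010000); offset now 10 = byte 1 bit 2; 30 bits remain
Read 2: bits[10:22] width=12 -> value=1877 (bin 011101010101); offset now 22 = byte 2 bit 6; 18 bits remain
Read 3: bits[22:34] width=12 -> value=3985 (bin 111110010001); offset now 34 = byte 4 bit 2; 6 bits remain
Read 4: bits[34:37] width=3 -> value=7 (bin 111); offset now 37 = byte 4 bit 5; 3 bits remain
Read 5: bits[37:39] width=2 -> value=2 (bin 10); offset now 39 = byte 4 bit 7; 1 bits remain
Read 6: bits[39:40] width=1 -> value=0 (bin 0); offset now 40 = byte 5 bit 0; 0 bits remain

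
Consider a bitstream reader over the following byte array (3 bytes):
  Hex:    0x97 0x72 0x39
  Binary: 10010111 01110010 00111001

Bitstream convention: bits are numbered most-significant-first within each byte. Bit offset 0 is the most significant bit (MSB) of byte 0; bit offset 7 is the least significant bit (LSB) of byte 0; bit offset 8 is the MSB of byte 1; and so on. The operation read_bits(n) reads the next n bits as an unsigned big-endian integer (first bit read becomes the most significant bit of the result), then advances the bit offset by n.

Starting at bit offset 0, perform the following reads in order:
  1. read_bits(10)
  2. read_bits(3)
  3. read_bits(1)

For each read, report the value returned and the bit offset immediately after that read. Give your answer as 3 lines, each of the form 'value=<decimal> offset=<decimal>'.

Answer: value=605 offset=10
value=6 offset=13
value=0 offset=14

Derivation:
Read 1: bits[0:10] width=10 -> value=605 (bin 1001011101); offset now 10 = byte 1 bit 2; 14 bits remain
Read 2: bits[10:13] width=3 -> value=6 (bin 110); offset now 13 = byte 1 bit 5; 11 bits remain
Read 3: bits[13:14] width=1 -> value=0 (bin 0); offset now 14 = byte 1 bit 6; 10 bits remain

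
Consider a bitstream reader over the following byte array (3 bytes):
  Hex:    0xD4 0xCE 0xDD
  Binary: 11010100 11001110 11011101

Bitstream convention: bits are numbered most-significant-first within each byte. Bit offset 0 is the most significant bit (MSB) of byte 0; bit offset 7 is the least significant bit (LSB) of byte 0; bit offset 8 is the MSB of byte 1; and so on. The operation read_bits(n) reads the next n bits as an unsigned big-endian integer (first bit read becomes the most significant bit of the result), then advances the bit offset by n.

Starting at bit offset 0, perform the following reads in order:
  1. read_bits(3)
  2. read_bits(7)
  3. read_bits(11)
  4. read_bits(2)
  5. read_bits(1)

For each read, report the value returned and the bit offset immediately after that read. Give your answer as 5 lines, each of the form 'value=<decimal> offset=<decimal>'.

Answer: value=6 offset=3
value=83 offset=10
value=475 offset=21
value=2 offset=23
value=1 offset=24

Derivation:
Read 1: bits[0:3] width=3 -> value=6 (bin 110); offset now 3 = byte 0 bit 3; 21 bits remain
Read 2: bits[3:10] width=7 -> value=83 (bin 1010011); offset now 10 = byte 1 bit 2; 14 bits remain
Read 3: bits[10:21] width=11 -> value=475 (bin 00111011011); offset now 21 = byte 2 bit 5; 3 bits remain
Read 4: bits[21:23] width=2 -> value=2 (bin 10); offset now 23 = byte 2 bit 7; 1 bits remain
Read 5: bits[23:24] width=1 -> value=1 (bin 1); offset now 24 = byte 3 bit 0; 0 bits remain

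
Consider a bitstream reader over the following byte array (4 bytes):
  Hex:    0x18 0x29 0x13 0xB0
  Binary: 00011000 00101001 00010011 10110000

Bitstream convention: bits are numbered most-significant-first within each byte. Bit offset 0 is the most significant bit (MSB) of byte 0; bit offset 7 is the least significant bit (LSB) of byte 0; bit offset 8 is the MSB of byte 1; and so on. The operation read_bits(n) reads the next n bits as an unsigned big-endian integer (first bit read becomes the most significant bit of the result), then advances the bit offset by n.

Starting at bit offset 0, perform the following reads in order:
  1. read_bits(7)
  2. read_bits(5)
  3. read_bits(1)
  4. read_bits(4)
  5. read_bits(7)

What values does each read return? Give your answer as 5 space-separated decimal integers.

Answer: 12 2 1 2 19

Derivation:
Read 1: bits[0:7] width=7 -> value=12 (bin 0001100); offset now 7 = byte 0 bit 7; 25 bits remain
Read 2: bits[7:12] width=5 -> value=2 (bin 00010); offset now 12 = byte 1 bit 4; 20 bits remain
Read 3: bits[12:13] width=1 -> value=1 (bin 1); offset now 13 = byte 1 bit 5; 19 bits remain
Read 4: bits[13:17] width=4 -> value=2 (bin 0010); offset now 17 = byte 2 bit 1; 15 bits remain
Read 5: bits[17:24] width=7 -> value=19 (bin 0010011); offset now 24 = byte 3 bit 0; 8 bits remain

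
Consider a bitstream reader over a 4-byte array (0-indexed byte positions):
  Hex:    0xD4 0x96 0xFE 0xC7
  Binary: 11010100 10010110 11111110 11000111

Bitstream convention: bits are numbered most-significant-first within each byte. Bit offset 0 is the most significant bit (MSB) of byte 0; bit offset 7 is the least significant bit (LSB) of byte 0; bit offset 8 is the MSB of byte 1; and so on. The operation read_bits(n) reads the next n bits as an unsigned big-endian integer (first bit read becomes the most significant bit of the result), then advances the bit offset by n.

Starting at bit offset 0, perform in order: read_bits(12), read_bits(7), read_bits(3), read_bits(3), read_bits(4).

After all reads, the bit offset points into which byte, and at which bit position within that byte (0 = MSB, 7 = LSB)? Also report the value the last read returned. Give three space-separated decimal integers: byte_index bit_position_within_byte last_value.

Read 1: bits[0:12] width=12 -> value=3401 (bin 110101001001); offset now 12 = byte 1 bit 4; 20 bits remain
Read 2: bits[12:19] width=7 -> value=55 (bin 0110111); offset now 19 = byte 2 bit 3; 13 bits remain
Read 3: bits[19:22] width=3 -> value=7 (bin 111); offset now 22 = byte 2 bit 6; 10 bits remain
Read 4: bits[22:25] width=3 -> value=5 (bin 101); offset now 25 = byte 3 bit 1; 7 bits remain
Read 5: bits[25:29] width=4 -> value=8 (bin 1000); offset now 29 = byte 3 bit 5; 3 bits remain

Answer: 3 5 8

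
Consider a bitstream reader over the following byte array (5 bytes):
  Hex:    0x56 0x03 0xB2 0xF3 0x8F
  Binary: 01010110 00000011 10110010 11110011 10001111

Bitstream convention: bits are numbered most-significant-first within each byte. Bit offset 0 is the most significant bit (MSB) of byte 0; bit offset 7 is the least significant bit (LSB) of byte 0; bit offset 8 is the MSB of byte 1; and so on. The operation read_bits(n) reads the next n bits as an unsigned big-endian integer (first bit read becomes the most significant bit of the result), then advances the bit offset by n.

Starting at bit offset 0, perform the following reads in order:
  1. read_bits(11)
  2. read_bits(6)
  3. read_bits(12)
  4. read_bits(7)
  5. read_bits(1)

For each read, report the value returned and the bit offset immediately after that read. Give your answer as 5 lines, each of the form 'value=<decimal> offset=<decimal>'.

Answer: value=688 offset=11
value=7 offset=17
value=1630 offset=29
value=56 offset=36
value=1 offset=37

Derivation:
Read 1: bits[0:11] width=11 -> value=688 (bin 01010110000); offset now 11 = byte 1 bit 3; 29 bits remain
Read 2: bits[11:17] width=6 -> value=7 (bin 000111); offset now 17 = byte 2 bit 1; 23 bits remain
Read 3: bits[17:29] width=12 -> value=1630 (bin 011001011110); offset now 29 = byte 3 bit 5; 11 bits remain
Read 4: bits[29:36] width=7 -> value=56 (bin 0111000); offset now 36 = byte 4 bit 4; 4 bits remain
Read 5: bits[36:37] width=1 -> value=1 (bin 1); offset now 37 = byte 4 bit 5; 3 bits remain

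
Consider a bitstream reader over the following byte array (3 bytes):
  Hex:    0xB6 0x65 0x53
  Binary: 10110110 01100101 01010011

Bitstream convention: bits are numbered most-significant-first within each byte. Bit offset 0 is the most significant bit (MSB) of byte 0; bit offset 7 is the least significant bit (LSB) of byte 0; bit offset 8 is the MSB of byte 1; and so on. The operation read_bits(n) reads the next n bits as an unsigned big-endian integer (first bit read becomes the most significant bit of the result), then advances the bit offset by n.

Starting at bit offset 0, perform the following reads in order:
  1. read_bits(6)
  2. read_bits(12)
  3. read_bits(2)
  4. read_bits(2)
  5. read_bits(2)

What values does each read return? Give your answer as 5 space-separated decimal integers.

Read 1: bits[0:6] width=6 -> value=45 (bin 101101); offset now 6 = byte 0 bit 6; 18 bits remain
Read 2: bits[6:18] width=12 -> value=2453 (bin 100110010101); offset now 18 = byte 2 bit 2; 6 bits remain
Read 3: bits[18:20] width=2 -> value=1 (bin 01); offset now 20 = byte 2 bit 4; 4 bits remain
Read 4: bits[20:22] width=2 -> value=0 (bin 00); offset now 22 = byte 2 bit 6; 2 bits remain
Read 5: bits[22:24] width=2 -> value=3 (bin 11); offset now 24 = byte 3 bit 0; 0 bits remain

Answer: 45 2453 1 0 3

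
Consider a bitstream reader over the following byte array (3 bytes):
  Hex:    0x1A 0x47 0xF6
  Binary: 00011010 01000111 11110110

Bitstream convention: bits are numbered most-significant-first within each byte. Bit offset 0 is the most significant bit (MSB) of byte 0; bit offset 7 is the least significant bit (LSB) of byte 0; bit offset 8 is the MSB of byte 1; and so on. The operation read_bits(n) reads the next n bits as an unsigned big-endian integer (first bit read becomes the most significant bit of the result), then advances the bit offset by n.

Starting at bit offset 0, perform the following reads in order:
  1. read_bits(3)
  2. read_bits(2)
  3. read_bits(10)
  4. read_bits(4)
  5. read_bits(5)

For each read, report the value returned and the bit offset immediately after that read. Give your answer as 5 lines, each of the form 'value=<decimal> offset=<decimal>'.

Read 1: bits[0:3] width=3 -> value=0 (bin 000); offset now 3 = byte 0 bit 3; 21 bits remain
Read 2: bits[3:5] width=2 -> value=3 (bin 11); offset now 5 = byte 0 bit 5; 19 bits remain
Read 3: bits[5:15] width=10 -> value=291 (bin 0100100011); offset now 15 = byte 1 bit 7; 9 bits remain
Read 4: bits[15:19] width=4 -> value=15 (bin 1111); offset now 19 = byte 2 bit 3; 5 bits remain
Read 5: bits[19:24] width=5 -> value=22 (bin 10110); offset now 24 = byte 3 bit 0; 0 bits remain

Answer: value=0 offset=3
value=3 offset=5
value=291 offset=15
value=15 offset=19
value=22 offset=24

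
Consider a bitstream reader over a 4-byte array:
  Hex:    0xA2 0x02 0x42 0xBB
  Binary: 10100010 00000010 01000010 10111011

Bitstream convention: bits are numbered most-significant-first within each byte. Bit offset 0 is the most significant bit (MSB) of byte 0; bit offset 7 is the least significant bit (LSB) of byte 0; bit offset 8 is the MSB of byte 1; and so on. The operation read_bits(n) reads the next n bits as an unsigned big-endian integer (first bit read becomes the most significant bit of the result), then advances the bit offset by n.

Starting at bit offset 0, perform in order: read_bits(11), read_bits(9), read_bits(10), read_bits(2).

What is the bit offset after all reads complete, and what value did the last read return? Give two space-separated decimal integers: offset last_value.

Answer: 32 3

Derivation:
Read 1: bits[0:11] width=11 -> value=1296 (bin 10100010000); offset now 11 = byte 1 bit 3; 21 bits remain
Read 2: bits[11:20] width=9 -> value=36 (bin 000100100); offset now 20 = byte 2 bit 4; 12 bits remain
Read 3: bits[20:30] width=10 -> value=174 (bin 0010101110); offset now 30 = byte 3 bit 6; 2 bits remain
Read 4: bits[30:32] width=2 -> value=3 (bin 11); offset now 32 = byte 4 bit 0; 0 bits remain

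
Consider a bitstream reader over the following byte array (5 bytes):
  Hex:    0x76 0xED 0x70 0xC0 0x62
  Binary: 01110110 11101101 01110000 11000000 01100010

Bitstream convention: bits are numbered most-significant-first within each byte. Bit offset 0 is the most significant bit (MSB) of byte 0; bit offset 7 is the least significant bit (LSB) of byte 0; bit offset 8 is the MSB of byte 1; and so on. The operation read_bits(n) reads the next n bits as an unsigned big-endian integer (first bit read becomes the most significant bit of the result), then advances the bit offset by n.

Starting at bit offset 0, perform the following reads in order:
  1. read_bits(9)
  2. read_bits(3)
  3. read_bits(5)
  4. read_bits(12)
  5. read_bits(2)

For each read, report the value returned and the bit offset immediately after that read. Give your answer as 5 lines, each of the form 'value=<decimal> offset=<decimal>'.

Read 1: bits[0:9] width=9 -> value=237 (bin 011101101); offset now 9 = byte 1 bit 1; 31 bits remain
Read 2: bits[9:12] width=3 -> value=6 (bin 110); offset now 12 = byte 1 bit 4; 28 bits remain
Read 3: bits[12:17] width=5 -> value=26 (bin 11010); offset now 17 = byte 2 bit 1; 23 bits remain
Read 4: bits[17:29] width=12 -> value=3608 (bin 111000011000); offset now 29 = byte 3 bit 5; 11 bits remain
Read 5: bits[29:31] width=2 -> value=0 (bin 00); offset now 31 = byte 3 bit 7; 9 bits remain

Answer: value=237 offset=9
value=6 offset=12
value=26 offset=17
value=3608 offset=29
value=0 offset=31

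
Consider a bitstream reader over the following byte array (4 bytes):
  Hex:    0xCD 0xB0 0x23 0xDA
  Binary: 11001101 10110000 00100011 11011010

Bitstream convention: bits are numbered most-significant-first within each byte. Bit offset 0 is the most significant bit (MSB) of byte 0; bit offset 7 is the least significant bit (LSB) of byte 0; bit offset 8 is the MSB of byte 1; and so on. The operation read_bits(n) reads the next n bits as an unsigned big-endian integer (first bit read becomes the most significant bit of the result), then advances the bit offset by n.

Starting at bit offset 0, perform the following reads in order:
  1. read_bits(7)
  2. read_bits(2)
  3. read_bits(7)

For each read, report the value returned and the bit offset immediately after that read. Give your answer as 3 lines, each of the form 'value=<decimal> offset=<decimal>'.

Read 1: bits[0:7] width=7 -> value=102 (bin 1100110); offset now 7 = byte 0 bit 7; 25 bits remain
Read 2: bits[7:9] width=2 -> value=3 (bin 11); offset now 9 = byte 1 bit 1; 23 bits remain
Read 3: bits[9:16] width=7 -> value=48 (bin 0110000); offset now 16 = byte 2 bit 0; 16 bits remain

Answer: value=102 offset=7
value=3 offset=9
value=48 offset=16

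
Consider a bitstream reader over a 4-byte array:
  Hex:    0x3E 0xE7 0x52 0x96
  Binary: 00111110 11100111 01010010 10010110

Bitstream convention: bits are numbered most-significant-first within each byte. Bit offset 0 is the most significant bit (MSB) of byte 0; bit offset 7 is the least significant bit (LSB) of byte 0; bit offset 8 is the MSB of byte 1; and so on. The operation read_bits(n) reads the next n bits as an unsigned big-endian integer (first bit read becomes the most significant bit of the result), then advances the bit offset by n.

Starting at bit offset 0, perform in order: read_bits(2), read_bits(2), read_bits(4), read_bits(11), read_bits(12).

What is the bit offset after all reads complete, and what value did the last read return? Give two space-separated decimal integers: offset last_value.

Answer: 31 2379

Derivation:
Read 1: bits[0:2] width=2 -> value=0 (bin 00); offset now 2 = byte 0 bit 2; 30 bits remain
Read 2: bits[2:4] width=2 -> value=3 (bin 11); offset now 4 = byte 0 bit 4; 28 bits remain
Read 3: bits[4:8] width=4 -> value=14 (bin 1110); offset now 8 = byte 1 bit 0; 24 bits remain
Read 4: bits[8:19] width=11 -> value=1850 (bin 11100111010); offset now 19 = byte 2 bit 3; 13 bits remain
Read 5: bits[19:31] width=12 -> value=2379 (bin 100101001011); offset now 31 = byte 3 bit 7; 1 bits remain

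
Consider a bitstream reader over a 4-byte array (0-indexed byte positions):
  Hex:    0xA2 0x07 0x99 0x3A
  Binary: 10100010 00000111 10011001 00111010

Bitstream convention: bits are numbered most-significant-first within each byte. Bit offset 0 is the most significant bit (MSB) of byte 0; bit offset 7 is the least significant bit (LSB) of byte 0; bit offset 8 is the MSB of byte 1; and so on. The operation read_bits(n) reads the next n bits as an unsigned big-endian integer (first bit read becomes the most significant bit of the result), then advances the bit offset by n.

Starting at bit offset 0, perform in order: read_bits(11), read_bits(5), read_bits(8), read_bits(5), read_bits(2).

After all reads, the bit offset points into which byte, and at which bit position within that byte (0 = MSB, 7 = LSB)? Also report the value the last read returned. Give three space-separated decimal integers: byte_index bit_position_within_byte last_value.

Read 1: bits[0:11] width=11 -> value=1296 (bin 10100010000); offset now 11 = byte 1 bit 3; 21 bits remain
Read 2: bits[11:16] width=5 -> value=7 (bin 00111); offset now 16 = byte 2 bit 0; 16 bits remain
Read 3: bits[16:24] width=8 -> value=153 (bin 10011001); offset now 24 = byte 3 bit 0; 8 bits remain
Read 4: bits[24:29] width=5 -> value=7 (bin 00111); offset now 29 = byte 3 bit 5; 3 bits remain
Read 5: bits[29:31] width=2 -> value=1 (bin 01); offset now 31 = byte 3 bit 7; 1 bits remain

Answer: 3 7 1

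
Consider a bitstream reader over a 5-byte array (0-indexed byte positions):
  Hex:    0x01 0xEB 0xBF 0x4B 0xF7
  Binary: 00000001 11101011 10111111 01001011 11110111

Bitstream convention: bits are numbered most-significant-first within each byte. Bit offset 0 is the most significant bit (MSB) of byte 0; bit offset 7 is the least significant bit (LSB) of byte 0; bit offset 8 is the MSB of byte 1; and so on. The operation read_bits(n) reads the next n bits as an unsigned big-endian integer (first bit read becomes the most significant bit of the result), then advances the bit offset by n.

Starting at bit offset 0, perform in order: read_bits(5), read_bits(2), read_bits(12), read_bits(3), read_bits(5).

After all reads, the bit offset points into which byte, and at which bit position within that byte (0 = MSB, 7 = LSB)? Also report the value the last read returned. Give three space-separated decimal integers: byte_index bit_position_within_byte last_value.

Read 1: bits[0:5] width=5 -> value=0 (bin 00000); offset now 5 = byte 0 bit 5; 35 bits remain
Read 2: bits[5:7] width=2 -> value=0 (bin 00); offset now 7 = byte 0 bit 7; 33 bits remain
Read 3: bits[7:19] width=12 -> value=3933 (bin 111101011101); offset now 19 = byte 2 bit 3; 21 bits remain
Read 4: bits[19:22] width=3 -> value=7 (bin 111); offset now 22 = byte 2 bit 6; 18 bits remain
Read 5: bits[22:27] width=5 -> value=26 (bin 11010); offset now 27 = byte 3 bit 3; 13 bits remain

Answer: 3 3 26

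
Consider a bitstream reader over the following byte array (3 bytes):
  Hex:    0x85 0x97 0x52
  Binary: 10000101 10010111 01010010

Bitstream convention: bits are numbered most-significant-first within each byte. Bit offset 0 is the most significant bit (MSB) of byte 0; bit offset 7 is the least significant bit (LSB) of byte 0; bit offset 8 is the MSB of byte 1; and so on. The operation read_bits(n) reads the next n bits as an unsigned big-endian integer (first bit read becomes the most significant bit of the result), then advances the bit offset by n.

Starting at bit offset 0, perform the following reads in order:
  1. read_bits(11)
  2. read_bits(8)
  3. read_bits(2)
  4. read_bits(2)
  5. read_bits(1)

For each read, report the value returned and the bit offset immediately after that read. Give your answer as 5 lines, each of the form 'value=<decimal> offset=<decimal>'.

Answer: value=1068 offset=11
value=186 offset=19
value=2 offset=21
value=1 offset=23
value=0 offset=24

Derivation:
Read 1: bits[0:11] width=11 -> value=1068 (bin 10000101100); offset now 11 = byte 1 bit 3; 13 bits remain
Read 2: bits[11:19] width=8 -> value=186 (bin 10111010); offset now 19 = byte 2 bit 3; 5 bits remain
Read 3: bits[19:21] width=2 -> value=2 (bin 10); offset now 21 = byte 2 bit 5; 3 bits remain
Read 4: bits[21:23] width=2 -> value=1 (bin 01); offset now 23 = byte 2 bit 7; 1 bits remain
Read 5: bits[23:24] width=1 -> value=0 (bin 0); offset now 24 = byte 3 bit 0; 0 bits remain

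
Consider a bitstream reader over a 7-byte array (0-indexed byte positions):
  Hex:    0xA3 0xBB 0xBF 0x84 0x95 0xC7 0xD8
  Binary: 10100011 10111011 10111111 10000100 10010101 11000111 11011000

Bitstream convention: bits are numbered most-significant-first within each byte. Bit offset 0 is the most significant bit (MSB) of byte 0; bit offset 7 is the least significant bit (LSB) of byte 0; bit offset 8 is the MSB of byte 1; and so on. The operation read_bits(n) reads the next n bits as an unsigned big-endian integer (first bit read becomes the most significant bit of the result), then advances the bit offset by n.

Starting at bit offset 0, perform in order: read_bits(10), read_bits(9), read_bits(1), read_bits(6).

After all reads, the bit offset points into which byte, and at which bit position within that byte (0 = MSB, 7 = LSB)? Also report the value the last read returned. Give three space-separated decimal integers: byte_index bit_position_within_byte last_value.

Answer: 3 2 62

Derivation:
Read 1: bits[0:10] width=10 -> value=654 (bin 1010001110); offset now 10 = byte 1 bit 2; 46 bits remain
Read 2: bits[10:19] width=9 -> value=477 (bin 111011101); offset now 19 = byte 2 bit 3; 37 bits remain
Read 3: bits[19:20] width=1 -> value=1 (bin 1); offset now 20 = byte 2 bit 4; 36 bits remain
Read 4: bits[20:26] width=6 -> value=62 (bin 111110); offset now 26 = byte 3 bit 2; 30 bits remain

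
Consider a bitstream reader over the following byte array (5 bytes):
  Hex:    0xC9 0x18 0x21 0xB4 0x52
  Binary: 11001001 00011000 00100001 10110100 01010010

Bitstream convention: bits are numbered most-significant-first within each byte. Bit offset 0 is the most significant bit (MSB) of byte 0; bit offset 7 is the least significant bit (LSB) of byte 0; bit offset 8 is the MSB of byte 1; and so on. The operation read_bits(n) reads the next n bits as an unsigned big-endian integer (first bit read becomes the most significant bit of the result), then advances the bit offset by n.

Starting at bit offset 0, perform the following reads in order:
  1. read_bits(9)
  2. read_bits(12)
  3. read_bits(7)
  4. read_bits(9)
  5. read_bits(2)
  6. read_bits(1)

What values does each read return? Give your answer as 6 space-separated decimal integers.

Read 1: bits[0:9] width=9 -> value=402 (bin 110010010); offset now 9 = byte 1 bit 1; 31 bits remain
Read 2: bits[9:21] width=12 -> value=772 (bin 001100000100); offset now 21 = byte 2 bit 5; 19 bits remain
Read 3: bits[21:28] width=7 -> value=27 (bin 0011011); offset now 28 = byte 3 bit 4; 12 bits remain
Read 4: bits[28:37] width=9 -> value=138 (bin 010001010); offset now 37 = byte 4 bit 5; 3 bits remain
Read 5: bits[37:39] width=2 -> value=1 (bin 01); offset now 39 = byte 4 bit 7; 1 bits remain
Read 6: bits[39:40] width=1 -> value=0 (bin 0); offset now 40 = byte 5 bit 0; 0 bits remain

Answer: 402 772 27 138 1 0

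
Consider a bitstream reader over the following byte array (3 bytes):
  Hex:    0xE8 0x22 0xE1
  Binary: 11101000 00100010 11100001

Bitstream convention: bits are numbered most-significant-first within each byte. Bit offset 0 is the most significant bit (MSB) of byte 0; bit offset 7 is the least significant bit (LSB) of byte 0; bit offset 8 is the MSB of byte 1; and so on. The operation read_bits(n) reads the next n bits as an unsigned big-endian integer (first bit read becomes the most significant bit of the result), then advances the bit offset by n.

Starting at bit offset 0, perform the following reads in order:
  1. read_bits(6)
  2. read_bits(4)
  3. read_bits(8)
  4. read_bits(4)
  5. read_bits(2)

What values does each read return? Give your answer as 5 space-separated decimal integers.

Read 1: bits[0:6] width=6 -> value=58 (bin 111010); offset now 6 = byte 0 bit 6; 18 bits remain
Read 2: bits[6:10] width=4 -> value=0 (bin 0000); offset now 10 = byte 1 bit 2; 14 bits remain
Read 3: bits[10:18] width=8 -> value=139 (bin 10001011); offset now 18 = byte 2 bit 2; 6 bits remain
Read 4: bits[18:22] width=4 -> value=8 (bin 1000); offset now 22 = byte 2 bit 6; 2 bits remain
Read 5: bits[22:24] width=2 -> value=1 (bin 01); offset now 24 = byte 3 bit 0; 0 bits remain

Answer: 58 0 139 8 1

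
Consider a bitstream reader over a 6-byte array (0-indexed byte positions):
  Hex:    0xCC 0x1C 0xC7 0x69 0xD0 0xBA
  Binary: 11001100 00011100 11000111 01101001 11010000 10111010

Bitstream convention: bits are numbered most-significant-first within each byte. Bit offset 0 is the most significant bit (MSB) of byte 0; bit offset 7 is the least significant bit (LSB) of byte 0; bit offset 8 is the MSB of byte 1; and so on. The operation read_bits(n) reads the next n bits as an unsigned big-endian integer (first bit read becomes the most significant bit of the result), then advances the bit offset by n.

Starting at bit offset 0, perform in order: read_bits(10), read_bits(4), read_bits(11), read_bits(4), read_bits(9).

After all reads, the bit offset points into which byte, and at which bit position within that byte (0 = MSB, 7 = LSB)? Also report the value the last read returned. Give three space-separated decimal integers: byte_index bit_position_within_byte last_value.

Read 1: bits[0:10] width=10 -> value=816 (bin 1100110000); offset now 10 = byte 1 bit 2; 38 bits remain
Read 2: bits[10:14] width=4 -> value=7 (bin 0111); offset now 14 = byte 1 bit 6; 34 bits remain
Read 3: bits[14:25] width=11 -> value=398 (bin 00110001110); offset now 25 = byte 3 bit 1; 23 bits remain
Read 4: bits[25:29] width=4 -> value=13 (bin 1101); offset now 29 = byte 3 bit 5; 19 bits remain
Read 5: bits[29:38] width=9 -> value=116 (bin 001110100); offset now 38 = byte 4 bit 6; 10 bits remain

Answer: 4 6 116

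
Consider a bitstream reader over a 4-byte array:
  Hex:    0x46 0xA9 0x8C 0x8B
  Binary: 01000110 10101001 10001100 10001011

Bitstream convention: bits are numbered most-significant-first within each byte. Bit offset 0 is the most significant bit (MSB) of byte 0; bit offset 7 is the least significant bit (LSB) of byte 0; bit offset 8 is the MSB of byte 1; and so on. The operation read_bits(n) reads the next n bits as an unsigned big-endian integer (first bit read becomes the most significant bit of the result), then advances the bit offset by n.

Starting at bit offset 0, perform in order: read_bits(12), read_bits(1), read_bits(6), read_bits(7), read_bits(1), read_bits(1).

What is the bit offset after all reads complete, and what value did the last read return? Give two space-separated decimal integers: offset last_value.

Read 1: bits[0:12] width=12 -> value=1130 (bin 010001101010); offset now 12 = byte 1 bit 4; 20 bits remain
Read 2: bits[12:13] width=1 -> value=1 (bin 1); offset now 13 = byte 1 bit 5; 19 bits remain
Read 3: bits[13:19] width=6 -> value=12 (bin 001100); offset now 19 = byte 2 bit 3; 13 bits remain
Read 4: bits[19:26] width=7 -> value=50 (bin 0110010); offset now 26 = byte 3 bit 2; 6 bits remain
Read 5: bits[26:27] width=1 -> value=0 (bin 0); offset now 27 = byte 3 bit 3; 5 bits remain
Read 6: bits[27:28] width=1 -> value=0 (bin 0); offset now 28 = byte 3 bit 4; 4 bits remain

Answer: 28 0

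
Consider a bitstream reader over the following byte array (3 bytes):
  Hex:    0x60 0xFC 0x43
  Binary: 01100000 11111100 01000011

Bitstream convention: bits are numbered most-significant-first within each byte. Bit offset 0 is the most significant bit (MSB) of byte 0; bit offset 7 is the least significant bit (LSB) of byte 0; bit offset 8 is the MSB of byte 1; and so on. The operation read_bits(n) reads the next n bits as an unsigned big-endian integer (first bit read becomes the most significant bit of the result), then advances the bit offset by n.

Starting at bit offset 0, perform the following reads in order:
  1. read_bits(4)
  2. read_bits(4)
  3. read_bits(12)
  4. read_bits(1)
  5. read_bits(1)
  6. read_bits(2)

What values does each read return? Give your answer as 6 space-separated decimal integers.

Read 1: bits[0:4] width=4 -> value=6 (bin 0110); offset now 4 = byte 0 bit 4; 20 bits remain
Read 2: bits[4:8] width=4 -> value=0 (bin 0000); offset now 8 = byte 1 bit 0; 16 bits remain
Read 3: bits[8:20] width=12 -> value=4036 (bin 111111000100); offset now 20 = byte 2 bit 4; 4 bits remain
Read 4: bits[20:21] width=1 -> value=0 (bin 0); offset now 21 = byte 2 bit 5; 3 bits remain
Read 5: bits[21:22] width=1 -> value=0 (bin 0); offset now 22 = byte 2 bit 6; 2 bits remain
Read 6: bits[22:24] width=2 -> value=3 (bin 11); offset now 24 = byte 3 bit 0; 0 bits remain

Answer: 6 0 4036 0 0 3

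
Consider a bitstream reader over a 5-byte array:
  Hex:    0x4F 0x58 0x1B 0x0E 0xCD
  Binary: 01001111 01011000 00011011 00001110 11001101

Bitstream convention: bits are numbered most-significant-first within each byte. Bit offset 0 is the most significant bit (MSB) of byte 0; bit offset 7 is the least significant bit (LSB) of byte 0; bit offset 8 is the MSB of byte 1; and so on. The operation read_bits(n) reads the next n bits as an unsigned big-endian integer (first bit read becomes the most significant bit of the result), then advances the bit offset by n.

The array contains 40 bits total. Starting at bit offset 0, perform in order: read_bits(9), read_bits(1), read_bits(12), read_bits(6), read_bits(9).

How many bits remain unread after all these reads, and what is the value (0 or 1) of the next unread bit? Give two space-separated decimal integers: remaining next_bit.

Answer: 3 1

Derivation:
Read 1: bits[0:9] width=9 -> value=158 (bin 010011110); offset now 9 = byte 1 bit 1; 31 bits remain
Read 2: bits[9:10] width=1 -> value=1 (bin 1); offset now 10 = byte 1 bit 2; 30 bits remain
Read 3: bits[10:22] width=12 -> value=1542 (bin 011000000110); offset now 22 = byte 2 bit 6; 18 bits remain
Read 4: bits[22:28] width=6 -> value=48 (bin 110000); offset now 28 = byte 3 bit 4; 12 bits remain
Read 5: bits[28:37] width=9 -> value=473 (bin 111011001); offset now 37 = byte 4 bit 5; 3 bits remain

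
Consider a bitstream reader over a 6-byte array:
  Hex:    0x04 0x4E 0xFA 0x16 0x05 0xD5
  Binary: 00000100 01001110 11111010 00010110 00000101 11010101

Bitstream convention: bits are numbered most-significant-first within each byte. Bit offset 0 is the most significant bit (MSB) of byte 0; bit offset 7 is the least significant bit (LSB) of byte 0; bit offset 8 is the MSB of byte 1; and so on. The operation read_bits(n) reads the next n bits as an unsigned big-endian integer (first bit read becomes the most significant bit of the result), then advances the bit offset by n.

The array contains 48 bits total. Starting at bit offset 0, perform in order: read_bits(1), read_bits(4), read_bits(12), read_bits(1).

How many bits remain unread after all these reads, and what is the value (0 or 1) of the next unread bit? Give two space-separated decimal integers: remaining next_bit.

Answer: 30 1

Derivation:
Read 1: bits[0:1] width=1 -> value=0 (bin 0); offset now 1 = byte 0 bit 1; 47 bits remain
Read 2: bits[1:5] width=4 -> value=0 (bin 0000); offset now 5 = byte 0 bit 5; 43 bits remain
Read 3: bits[5:17] width=12 -> value=2205 (bin 100010011101); offset now 17 = byte 2 bit 1; 31 bits remain
Read 4: bits[17:18] width=1 -> value=1 (bin 1); offset now 18 = byte 2 bit 2; 30 bits remain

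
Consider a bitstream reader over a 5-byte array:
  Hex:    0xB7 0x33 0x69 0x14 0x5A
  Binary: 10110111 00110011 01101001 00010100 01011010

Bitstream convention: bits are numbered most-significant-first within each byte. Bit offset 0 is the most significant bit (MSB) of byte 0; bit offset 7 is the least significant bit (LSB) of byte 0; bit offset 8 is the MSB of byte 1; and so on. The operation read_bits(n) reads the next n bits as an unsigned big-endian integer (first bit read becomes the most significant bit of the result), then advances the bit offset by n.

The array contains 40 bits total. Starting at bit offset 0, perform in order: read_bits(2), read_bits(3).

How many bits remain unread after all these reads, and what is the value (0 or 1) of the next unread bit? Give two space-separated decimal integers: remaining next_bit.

Read 1: bits[0:2] width=2 -> value=2 (bin 10); offset now 2 = byte 0 bit 2; 38 bits remain
Read 2: bits[2:5] width=3 -> value=6 (bin 110); offset now 5 = byte 0 bit 5; 35 bits remain

Answer: 35 1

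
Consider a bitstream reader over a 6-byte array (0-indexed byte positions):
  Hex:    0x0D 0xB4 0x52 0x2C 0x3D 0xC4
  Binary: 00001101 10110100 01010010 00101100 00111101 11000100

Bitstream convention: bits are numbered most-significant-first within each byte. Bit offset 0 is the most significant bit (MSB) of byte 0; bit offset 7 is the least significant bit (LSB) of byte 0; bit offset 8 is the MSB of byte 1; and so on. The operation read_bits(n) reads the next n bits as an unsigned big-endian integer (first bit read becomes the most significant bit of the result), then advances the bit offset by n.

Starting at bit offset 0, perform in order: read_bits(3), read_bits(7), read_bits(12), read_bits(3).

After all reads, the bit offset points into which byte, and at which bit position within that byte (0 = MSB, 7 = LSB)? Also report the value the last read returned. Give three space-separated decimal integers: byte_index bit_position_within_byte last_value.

Answer: 3 1 4

Derivation:
Read 1: bits[0:3] width=3 -> value=0 (bin 000); offset now 3 = byte 0 bit 3; 45 bits remain
Read 2: bits[3:10] width=7 -> value=54 (bin 0110110); offset now 10 = byte 1 bit 2; 38 bits remain
Read 3: bits[10:22] width=12 -> value=3348 (bin 110100010100); offset now 22 = byte 2 bit 6; 26 bits remain
Read 4: bits[22:25] width=3 -> value=4 (bin 100); offset now 25 = byte 3 bit 1; 23 bits remain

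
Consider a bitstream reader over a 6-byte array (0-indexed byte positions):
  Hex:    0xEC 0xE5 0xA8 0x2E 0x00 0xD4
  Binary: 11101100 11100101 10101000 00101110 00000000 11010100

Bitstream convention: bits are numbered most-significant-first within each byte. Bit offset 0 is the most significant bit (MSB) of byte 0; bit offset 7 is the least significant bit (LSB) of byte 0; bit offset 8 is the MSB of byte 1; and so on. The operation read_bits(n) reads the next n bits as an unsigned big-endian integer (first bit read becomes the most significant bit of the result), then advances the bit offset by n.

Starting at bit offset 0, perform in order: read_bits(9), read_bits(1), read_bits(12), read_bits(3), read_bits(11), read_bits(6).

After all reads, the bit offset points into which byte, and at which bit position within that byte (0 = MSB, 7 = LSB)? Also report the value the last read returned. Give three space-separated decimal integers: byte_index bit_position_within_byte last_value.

Read 1: bits[0:9] width=9 -> value=473 (bin 111011001); offset now 9 = byte 1 bit 1; 39 bits remain
Read 2: bits[9:10] width=1 -> value=1 (bin 1); offset now 10 = byte 1 bit 2; 38 bits remain
Read 3: bits[10:22] width=12 -> value=2410 (bin 100101101010); offset now 22 = byte 2 bit 6; 26 bits remain
Read 4: bits[22:25] width=3 -> value=0 (bin 000); offset now 25 = byte 3 bit 1; 23 bits remain
Read 5: bits[25:36] width=11 -> value=736 (bin 01011100000); offset now 36 = byte 4 bit 4; 12 bits remain
Read 6: bits[36:42] width=6 -> value=3 (bin 000011); offset now 42 = byte 5 bit 2; 6 bits remain

Answer: 5 2 3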